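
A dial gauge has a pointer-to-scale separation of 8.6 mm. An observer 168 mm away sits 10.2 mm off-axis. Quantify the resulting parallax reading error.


error = h * offset / d
= 8.6 * 10.2 / 168
= 0.5221

0.5221


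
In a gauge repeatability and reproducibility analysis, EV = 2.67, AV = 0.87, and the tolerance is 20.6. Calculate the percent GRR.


GRR = sqrt(EV^2 + AV^2) = sqrt(2.67^2 + 0.87^2) = 2.8081667
%GRR = GRR / tol * 100 = 2.8081667 / 20.6 * 100
%GRR = 13.6319

13.6319


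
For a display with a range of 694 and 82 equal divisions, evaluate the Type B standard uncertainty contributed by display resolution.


resolution = range / divisions
resolution = 694 / 82 = 8.4634146
u_res = resolution / (2*sqrt(3))
u_res = 8.4634146 / 3.4641016
u_res = 2.4432

2.4432


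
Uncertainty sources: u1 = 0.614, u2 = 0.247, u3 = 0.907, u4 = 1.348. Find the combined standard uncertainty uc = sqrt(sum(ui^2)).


uc = sqrt(0.614^2 + 0.247^2 + 0.907^2 + 1.348^2)
uc = sqrt(3.077758)
uc = 1.7544

1.7544


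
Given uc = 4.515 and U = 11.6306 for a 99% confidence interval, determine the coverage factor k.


k = U / uc
k = 11.6306 / 4.515
k = 2.576

2.576


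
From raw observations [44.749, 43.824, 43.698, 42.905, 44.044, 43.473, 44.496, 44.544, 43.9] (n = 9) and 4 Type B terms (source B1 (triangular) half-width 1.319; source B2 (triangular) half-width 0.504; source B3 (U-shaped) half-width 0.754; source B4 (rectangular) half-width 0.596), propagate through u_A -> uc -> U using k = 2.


mean = (44.749 + 43.824 + 43.698 + 42.905 + 44.044 + 43.473 + 44.496 + 44.544 + 43.9) / 9 = 43.95922222
s = sqrt(sum((x - mean)^2)/(n-1)) = 0.58082458
u_A = s / sqrt(n) = 0.58082458 / sqrt(9) = 0.19360819
u_B1 = 1.319 / sqrt(6) = 0.5384795
u_B2 = 0.504 / sqrt(6) = 0.20575714
u_B3 = 0.754 / sqrt(2) = 0.53315851
u_B4 = 0.596 / sqrt(3) = 0.34410076
uc = sqrt(0.19360819^2 + 0.5384795^2 + 0.20575714^2 + 0.53315851^2 + 0.34410076^2) = 0.87888773
U = k * uc = 2 * 0.87888773
U = 1.7578

1.7578


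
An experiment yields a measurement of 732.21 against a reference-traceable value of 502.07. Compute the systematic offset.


Systematic error = measured - true
= 732.21 - 502.07
= 230.1400

230.1400


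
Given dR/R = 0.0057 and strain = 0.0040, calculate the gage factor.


GF = (dR/R) / epsilon
= 0.0057 / 0.0040
= 1.4250

1.4250


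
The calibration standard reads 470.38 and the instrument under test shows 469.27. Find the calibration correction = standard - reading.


Correction = standard - reading
= 470.38 - 469.27
= 1.1100

1.1100


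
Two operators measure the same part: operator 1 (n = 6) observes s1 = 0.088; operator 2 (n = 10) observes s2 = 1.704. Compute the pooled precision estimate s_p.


s_p = sqrt(((n1-1)*s1^2 + (n2-1)*s2^2) / (n1+n2-2))
numerator = (6-1)*0.088^2 + (10-1)*1.704^2 = 0.03872 + 26.132544 = 26.171264
denominator = 6 + 10 - 2 = 14
s_p^2 = 26.171264 / 14 = 1.869376
s_p = sqrt(1.869376) = 1.3673

1.3673


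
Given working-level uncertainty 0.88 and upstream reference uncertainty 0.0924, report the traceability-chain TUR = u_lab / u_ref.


TUR = u_lab / u_ref
= 0.88 / 0.0924
= 9.5238

9.5238


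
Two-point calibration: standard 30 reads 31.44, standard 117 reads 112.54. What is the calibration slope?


slope = (y2 - y1) / (x2 - x1)
= (112.54 - 31.44) / (117 - 30)
= 81.1000 / 87
= 0.9322

0.9322


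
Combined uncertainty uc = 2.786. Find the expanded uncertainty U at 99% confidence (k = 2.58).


U = k * uc
U = 2.58 * 2.786
U = 7.1879

7.1879


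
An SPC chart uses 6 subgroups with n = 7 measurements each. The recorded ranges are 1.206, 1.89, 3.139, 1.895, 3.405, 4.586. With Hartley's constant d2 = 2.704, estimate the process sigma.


R_bar = (1.206 + 1.89 + 3.139 + 1.895 + 3.405 + 4.586) / 6
R_bar = 16.121 / 6 = 2.6868333
sigma_hat = R_bar / d2 = 2.6868333 / 2.704 = 0.9937

0.9937


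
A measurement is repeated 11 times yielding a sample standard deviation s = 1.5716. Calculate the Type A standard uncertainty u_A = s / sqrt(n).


u_A = s / sqrt(n)
u_A = 1.5716 / sqrt(11)
u_A = 1.5716 / 3.3166248
u_A = 0.4739

0.4739


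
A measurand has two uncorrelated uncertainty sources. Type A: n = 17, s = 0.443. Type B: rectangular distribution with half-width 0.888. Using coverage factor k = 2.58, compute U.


u_A = s / sqrt(n) = 0.443 / sqrt(17) = 0.10744328
u_B = half_width / sqrt(3) = 0.888 / sqrt(3) = 0.51268704
uc = sqrt(u_A^2 + u_B^2) = sqrt(0.10744328^2 + 0.51268704^2) = 0.52382445
U = k * uc = 2.58 * 0.52382445
U = 1.3515

1.3515


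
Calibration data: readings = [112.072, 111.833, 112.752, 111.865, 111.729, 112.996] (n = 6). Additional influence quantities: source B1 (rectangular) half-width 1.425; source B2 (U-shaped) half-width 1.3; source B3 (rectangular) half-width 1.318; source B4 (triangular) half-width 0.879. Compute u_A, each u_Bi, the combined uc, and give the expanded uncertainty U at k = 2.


mean = (112.072 + 111.833 + 112.752 + 111.865 + 111.729 + 112.996) / 6 = 112.2078333
s = sqrt(sum((x - mean)^2)/(n-1)) = 0.53349617
u_A = s / sqrt(n) = 0.53349617 / sqrt(6) = 0.2177989
u_B1 = 1.425 / sqrt(3) = 0.82272413
u_B2 = 1.3 / sqrt(2) = 0.91923882
u_B3 = 1.318 / sqrt(3) = 0.76094765
u_B4 = 0.879 / sqrt(6) = 0.35885025
uc = sqrt(0.2177989^2 + 0.82272413^2 + 0.91923882^2 + 0.76094765^2 + 0.35885025^2) = 1.509015
U = k * uc = 2 * 1.509015
U = 3.0180

3.0180


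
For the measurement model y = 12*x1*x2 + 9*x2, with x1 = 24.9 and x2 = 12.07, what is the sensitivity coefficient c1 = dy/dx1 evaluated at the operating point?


y = 12*x1*x2 + 9*x2
dy/dx1 = 12*x2
Evaluate at x2 = 12.07: c1 = 12 * 12.07
c1 = 144.8400

144.8400


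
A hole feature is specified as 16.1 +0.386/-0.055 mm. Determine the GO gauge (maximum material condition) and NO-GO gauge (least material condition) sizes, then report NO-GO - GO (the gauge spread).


GO = nominal - lower_tol (smallest hole = maximum material condition)
GO = 16.1 - 0.055 = 16.045
NO-GO = nominal + upper_tol (largest hole = least material condition)
NO-GO = 16.1 + 0.386 = 16.486
spread = NO-GO - GO = 16.486 - 16.045 = 0.4410

0.4410


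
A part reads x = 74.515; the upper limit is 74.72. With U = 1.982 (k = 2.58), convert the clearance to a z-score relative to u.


u = U / k = 1.982 / 2.58 = 0.76821705
margin = |USL - x| = |74.72 - 74.515| = 0.205
z = margin / u = 0.205 / 0.76821705
z = 0.2669

0.2669


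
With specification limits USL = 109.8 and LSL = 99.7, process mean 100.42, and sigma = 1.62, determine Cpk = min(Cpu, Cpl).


Cpu = (USL - mean) / (3*sigma) = (109.8 - 100.42) / (3*1.62) = 1.9300
Cpl = (mean - LSL) / (3*sigma) = (100.42 - 99.7) / (3*1.62) = 0.1481
Cpk = min(Cpu, Cpl) = 0.1481

0.1481


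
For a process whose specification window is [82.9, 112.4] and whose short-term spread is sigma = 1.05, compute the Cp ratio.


Cp = (USL - LSL) / (6 * sigma)
= (112.4 - 82.9) / (6 * 1.05)
= 29.5000 / 6.3000
= 4.6825

4.6825


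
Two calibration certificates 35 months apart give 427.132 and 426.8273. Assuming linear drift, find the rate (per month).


rate = (v2 - v1) / months
= (426.8273 - 427.132) / 35
= -0.3047 / 35
= -0.0087

-0.0087


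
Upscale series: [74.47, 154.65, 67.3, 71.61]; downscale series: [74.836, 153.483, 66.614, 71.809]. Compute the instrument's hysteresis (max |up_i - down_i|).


|74.47 - 74.836| = 0.3660
|154.65 - 153.483| = 1.1670
|67.3 - 66.614| = 0.6860
|71.61 - 71.809| = 0.1990
hysteresis = max(diffs) = 1.1670

1.1670


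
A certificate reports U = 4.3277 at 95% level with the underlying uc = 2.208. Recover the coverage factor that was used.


k = U / uc
k = 4.3277 / 2.208
k = 1.96

1.96


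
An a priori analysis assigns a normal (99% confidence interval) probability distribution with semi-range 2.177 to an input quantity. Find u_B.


u_B = half_width / 2.576
u_B = 2.177 / 2.576
u_B = 0.8451

0.8451


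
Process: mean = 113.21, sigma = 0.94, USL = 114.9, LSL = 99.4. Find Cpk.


Cpu = (USL - mean) / (3*sigma) = (114.9 - 113.21) / (3*0.94) = 0.5993
Cpl = (mean - LSL) / (3*sigma) = (113.21 - 99.4) / (3*0.94) = 4.8972
Cpk = min(Cpu, Cpl) = 0.5993

0.5993


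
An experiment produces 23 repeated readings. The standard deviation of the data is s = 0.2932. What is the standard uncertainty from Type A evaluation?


u_A = s / sqrt(n)
u_A = 0.2932 / sqrt(23)
u_A = 0.2932 / 4.7958315
u_A = 0.0611

0.0611


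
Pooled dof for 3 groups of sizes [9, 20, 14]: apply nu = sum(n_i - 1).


nu = sum_i (n_i - 1)
nu = ((9 - 1) + (20 - 1) + (14 - 1))
nu = 8 + 19 + 13
nu = 40

40


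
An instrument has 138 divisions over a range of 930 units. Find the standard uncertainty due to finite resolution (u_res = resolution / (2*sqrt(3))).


resolution = range / divisions
resolution = 930 / 138 = 6.7391304
u_res = resolution / (2*sqrt(3))
u_res = 6.7391304 / 3.4641016
u_res = 1.9454

1.9454


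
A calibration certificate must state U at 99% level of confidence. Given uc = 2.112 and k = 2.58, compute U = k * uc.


U = k * uc
U = 2.58 * 2.112
U = 5.4490

5.4490


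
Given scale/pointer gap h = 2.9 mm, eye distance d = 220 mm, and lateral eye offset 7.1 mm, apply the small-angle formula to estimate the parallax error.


error = h * offset / d
= 2.9 * 7.1 / 220
= 0.0936

0.0936


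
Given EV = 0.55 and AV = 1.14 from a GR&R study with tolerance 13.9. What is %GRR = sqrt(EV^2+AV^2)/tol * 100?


GRR = sqrt(EV^2 + AV^2) = sqrt(0.55^2 + 1.14^2) = 1.2657409
%GRR = GRR / tol * 100 = 1.2657409 / 13.9 * 100
%GRR = 9.1060

9.1060


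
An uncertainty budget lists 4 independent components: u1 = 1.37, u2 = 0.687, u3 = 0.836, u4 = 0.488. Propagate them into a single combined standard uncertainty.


uc = sqrt(1.37^2 + 0.687^2 + 0.836^2 + 0.488^2)
uc = sqrt(3.285909)
uc = 1.8127

1.8127


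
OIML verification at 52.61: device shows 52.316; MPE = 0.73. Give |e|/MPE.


e = indication - reference = 52.316 - 52.61 = -0.2940
|e| = 0.2940
ratio = |e| / MPE = 0.2940 / 0.73
ratio = 0.4027

0.4027


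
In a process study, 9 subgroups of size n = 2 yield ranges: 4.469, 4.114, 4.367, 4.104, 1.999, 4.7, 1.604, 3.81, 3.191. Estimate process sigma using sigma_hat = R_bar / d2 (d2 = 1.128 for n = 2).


R_bar = (4.469 + 4.114 + 4.367 + 4.104 + 1.999 + 4.7 + 1.604 + 3.81 + 3.191) / 9
R_bar = 32.358 / 9 = 3.5953333
sigma_hat = R_bar / d2 = 3.5953333 / 1.128 = 3.1874

3.1874


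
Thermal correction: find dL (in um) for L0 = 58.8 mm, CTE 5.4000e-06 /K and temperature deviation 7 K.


dL = L * alpha * dT
= 58.8 * 5.4000e-06 * 7
= 0.0022226 mm
dL_um = 0.0022226 * 1000 = 2.2226 um

2.2226


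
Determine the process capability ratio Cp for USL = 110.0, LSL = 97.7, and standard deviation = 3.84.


Cp = (USL - LSL) / (6 * sigma)
= (110.0 - 97.7) / (6 * 3.84)
= 12.3000 / 23.0400
= 0.5339

0.5339


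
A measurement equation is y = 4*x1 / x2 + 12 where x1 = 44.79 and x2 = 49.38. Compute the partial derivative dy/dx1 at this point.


y = 4*x1 / x2 + 12
dy/dx1 = 4/x2
Evaluate at x2 = 49.38: c1 = 4 / 49.38
c1 = 0.0810

0.0810


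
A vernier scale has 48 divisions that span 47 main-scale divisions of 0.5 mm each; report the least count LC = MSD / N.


LC = MSD / n_div
= 0.5 / 48
= 0.0104

0.0104


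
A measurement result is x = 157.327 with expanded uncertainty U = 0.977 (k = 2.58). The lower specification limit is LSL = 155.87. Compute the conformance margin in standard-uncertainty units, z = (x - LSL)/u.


u = U / k = 0.977 / 2.58 = 0.37868217
margin = |LSL - x| = |155.87 - 157.327| = 1.457
z = margin / u = 1.457 / 0.37868217
z = 3.8476

3.8476


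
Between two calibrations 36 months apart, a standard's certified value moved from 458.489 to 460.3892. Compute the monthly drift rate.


rate = (v2 - v1) / months
= (460.3892 - 458.489) / 36
= 1.9002 / 36
= 0.0528

0.0528


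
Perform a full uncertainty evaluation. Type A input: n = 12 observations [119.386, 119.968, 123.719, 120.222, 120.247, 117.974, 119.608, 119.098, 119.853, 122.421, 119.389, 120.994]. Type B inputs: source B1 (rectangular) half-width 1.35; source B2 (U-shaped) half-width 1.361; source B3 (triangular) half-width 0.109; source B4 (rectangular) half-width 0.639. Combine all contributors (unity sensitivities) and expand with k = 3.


mean = (119.386 + 119.968 + 123.719 + 120.222 + 120.247 + 117.974 + 119.608 + 119.098 + 119.853 + 122.421 + 119.389 + 120.994) / 12 = 120.2399167
s = sqrt(sum((x - mean)^2)/(n-1)) = 1.5357765
u_A = s / sqrt(n) = 1.5357765 / sqrt(12) = 0.44334049
u_B1 = 1.35 / sqrt(3) = 0.77942286
u_B2 = 1.361 / sqrt(2) = 0.96237233
u_B3 = 0.109 / sqrt(6) = 0.044499064
u_B4 = 0.639 / sqrt(3) = 0.36892682
uc = sqrt(0.44334049^2 + 0.77942286^2 + 0.96237233^2 + 0.044499064^2 + 0.36892682^2) = 1.3668571
U = k * uc = 3 * 1.3668571
U = 4.1006

4.1006


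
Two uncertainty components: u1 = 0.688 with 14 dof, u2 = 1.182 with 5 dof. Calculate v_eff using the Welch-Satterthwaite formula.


uc = sqrt(u1^2 + u2^2) = sqrt(0.688^2 + 1.182^2) = 1.3676505
v_eff = uc^4 / (u1^4/v1 + u2^4/v2)
= 1.3676505^4 / (0.688^4/14 + 1.182^4/5)
= 3.4986501 / 0.40639499
v_eff = 8.6090

8.6090


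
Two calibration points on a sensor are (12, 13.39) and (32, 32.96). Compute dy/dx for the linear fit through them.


slope = (y2 - y1) / (x2 - x1)
= (32.96 - 13.39) / (32 - 12)
= 19.5700 / 20
= 0.9785

0.9785


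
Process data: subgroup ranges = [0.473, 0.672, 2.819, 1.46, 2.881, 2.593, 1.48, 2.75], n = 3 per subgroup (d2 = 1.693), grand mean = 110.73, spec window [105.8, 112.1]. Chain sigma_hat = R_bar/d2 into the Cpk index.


R_bar = (0.473 + 0.672 + 2.819 + 1.46 + 2.881 + 2.593 + 1.48 + 2.75) / 8 = 1.891
sigma = R_bar / d2 = 1.891 / 1.693 = 1.1169522
Cp = (USL - LSL)/(6*sigma) = (112.1 - 105.8)/(6*1.1169522) = 0.9401
Cpu = (112.1 - 110.73)/(3*1.1169522) = 0.4089
Cpl = (110.73 - 105.8)/(3*1.1169522) = 1.4713
Cpk = min(Cpu, Cpl) = 0.4089

0.4089


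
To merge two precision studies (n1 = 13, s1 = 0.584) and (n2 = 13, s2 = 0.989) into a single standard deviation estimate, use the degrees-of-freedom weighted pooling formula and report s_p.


s_p = sqrt(((n1-1)*s1^2 + (n2-1)*s2^2) / (n1+n2-2))
numerator = (13-1)*0.584^2 + (13-1)*0.989^2 = 4.092672 + 11.737452 = 15.830124
denominator = 13 + 13 - 2 = 24
s_p^2 = 15.830124 / 24 = 0.6595885
s_p = sqrt(0.6595885) = 0.8122

0.8122


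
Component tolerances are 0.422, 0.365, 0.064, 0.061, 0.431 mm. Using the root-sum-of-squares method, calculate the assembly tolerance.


RSS = sqrt(0.422^2 + 0.365^2 + 0.064^2 + 0.061^2 + 0.431^2)
= sqrt(0.504887)
= 0.7106

0.7106


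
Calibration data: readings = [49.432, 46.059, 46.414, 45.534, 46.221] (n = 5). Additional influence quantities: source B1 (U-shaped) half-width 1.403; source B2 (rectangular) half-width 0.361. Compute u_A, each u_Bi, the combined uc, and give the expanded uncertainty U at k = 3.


mean = (49.432 + 46.059 + 46.414 + 45.534 + 46.221) / 5 = 46.732
s = sqrt(sum((x - mean)^2)/(n-1)) = 1.5443751
u_A = s / sqrt(n) = 1.5443751 / sqrt(5) = 0.69066554
u_B1 = 1.403 / sqrt(2) = 0.99207081
u_B2 = 0.361 / sqrt(3) = 0.20842345
uc = sqrt(0.69066554^2 + 0.99207081^2 + 0.20842345^2) = 1.2266473
U = k * uc = 3 * 1.2266473
U = 3.6799

3.6799


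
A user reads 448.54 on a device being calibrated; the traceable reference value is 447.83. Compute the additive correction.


Correction = standard - reading
= 447.83 - 448.54
= -0.7100

-0.7100


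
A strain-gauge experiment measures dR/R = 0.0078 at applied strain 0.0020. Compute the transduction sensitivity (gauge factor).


GF = (dR/R) / epsilon
= 0.0078 / 0.0020
= 3.9000

3.9000


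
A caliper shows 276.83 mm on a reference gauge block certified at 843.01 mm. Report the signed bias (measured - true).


Systematic error = measured - true
= 276.83 - 843.01
= -566.1800

-566.1800


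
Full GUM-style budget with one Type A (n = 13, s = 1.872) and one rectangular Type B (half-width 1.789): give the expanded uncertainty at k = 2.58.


u_A = s / sqrt(n) = 1.872 / sqrt(13) = 0.51919938
u_B = half_width / sqrt(3) = 1.789 / sqrt(3) = 1.0328796
uc = sqrt(u_A^2 + u_B^2) = sqrt(0.51919938^2 + 1.0328796^2) = 1.1560313
U = k * uc = 2.58 * 1.1560313
U = 2.9826

2.9826


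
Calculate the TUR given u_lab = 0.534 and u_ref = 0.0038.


TUR = u_lab / u_ref
= 0.534 / 0.0038
= 140.5263

140.5263


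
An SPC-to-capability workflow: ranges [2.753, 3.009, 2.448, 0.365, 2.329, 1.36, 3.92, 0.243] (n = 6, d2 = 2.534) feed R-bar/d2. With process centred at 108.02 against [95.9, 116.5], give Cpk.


R_bar = (2.753 + 3.009 + 2.448 + 0.365 + 2.329 + 1.36 + 3.92 + 0.243) / 8 = 2.053375
sigma = R_bar / d2 = 2.053375 / 2.534 = 0.81032952
Cp = (USL - LSL)/(6*sigma) = (116.5 - 95.9)/(6*0.81032952) = 4.2370
Cpu = (116.5 - 108.02)/(3*0.81032952) = 3.4883
Cpl = (108.02 - 95.9)/(3*0.81032952) = 4.9856
Cpk = min(Cpu, Cpl) = 3.4883

3.4883


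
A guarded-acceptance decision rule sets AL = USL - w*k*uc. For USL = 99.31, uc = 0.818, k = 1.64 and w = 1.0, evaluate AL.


U = k * uc = 1.64 * 0.818 = 1.34152
guard band g = w * U = 1.0 * 1.34152 = 1.34152
AL = USL - g = 99.31 - 1.34152
AL = 97.9685

97.9685


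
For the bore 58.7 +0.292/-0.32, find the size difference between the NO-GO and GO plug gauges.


GO = nominal - lower_tol (smallest hole = maximum material condition)
GO = 58.7 - 0.32 = 58.38
NO-GO = nominal + upper_tol (largest hole = least material condition)
NO-GO = 58.7 + 0.292 = 58.992
spread = NO-GO - GO = 58.992 - 58.38 = 0.6120

0.6120


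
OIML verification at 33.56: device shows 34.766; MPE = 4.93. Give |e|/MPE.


e = indication - reference = 34.766 - 33.56 = 1.2060
|e| = 1.2060
ratio = |e| / MPE = 1.2060 / 4.93
ratio = 0.2446

0.2446


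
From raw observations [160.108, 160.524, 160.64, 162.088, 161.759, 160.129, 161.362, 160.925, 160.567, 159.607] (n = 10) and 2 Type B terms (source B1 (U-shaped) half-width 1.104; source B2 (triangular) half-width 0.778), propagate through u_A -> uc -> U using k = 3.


mean = (160.108 + 160.524 + 160.64 + 162.088 + 161.759 + 160.129 + 161.362 + 160.925 + 160.567 + 159.607) / 10 = 160.7709
s = sqrt(sum((x - mean)^2)/(n-1)) = 0.77531677
u_A = s / sqrt(n) = 0.77531677 / sqrt(10) = 0.24517669
u_B1 = 1.104 / sqrt(2) = 0.78064589
u_B2 = 0.778 / sqrt(6) = 0.31761717
uc = sqrt(0.24517669^2 + 0.78064589^2 + 0.31761717^2) = 0.87772449
U = k * uc = 3 * 0.87772449
U = 2.6332

2.6332


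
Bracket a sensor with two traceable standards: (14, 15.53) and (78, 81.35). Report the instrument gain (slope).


slope = (y2 - y1) / (x2 - x1)
= (81.35 - 15.53) / (78 - 14)
= 65.8200 / 64
= 1.0284

1.0284


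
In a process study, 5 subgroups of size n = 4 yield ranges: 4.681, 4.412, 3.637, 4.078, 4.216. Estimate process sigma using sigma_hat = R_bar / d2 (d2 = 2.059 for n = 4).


R_bar = (4.681 + 4.412 + 3.637 + 4.078 + 4.216) / 5
R_bar = 21.024 / 5 = 4.2048
sigma_hat = R_bar / d2 = 4.2048 / 2.059 = 2.0422

2.0422


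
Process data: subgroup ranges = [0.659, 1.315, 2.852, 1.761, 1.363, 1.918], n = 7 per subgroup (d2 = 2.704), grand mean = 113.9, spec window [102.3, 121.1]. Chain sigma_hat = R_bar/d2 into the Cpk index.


R_bar = (0.659 + 1.315 + 2.852 + 1.761 + 1.363 + 1.918) / 6 = 1.6446667
sigma = R_bar / d2 = 1.6446667 / 2.704 = 0.60823473
Cp = (USL - LSL)/(6*sigma) = (121.1 - 102.3)/(6*0.60823473) = 5.1515
Cpu = (121.1 - 113.9)/(3*0.60823473) = 3.9458
Cpl = (113.9 - 102.3)/(3*0.60823473) = 6.3572
Cpk = min(Cpu, Cpl) = 3.9458

3.9458


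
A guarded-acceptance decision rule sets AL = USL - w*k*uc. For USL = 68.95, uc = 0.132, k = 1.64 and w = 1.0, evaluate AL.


U = k * uc = 1.64 * 0.132 = 0.21648
guard band g = w * U = 1.0 * 0.21648 = 0.21648
AL = USL - g = 68.95 - 0.21648
AL = 68.7335

68.7335


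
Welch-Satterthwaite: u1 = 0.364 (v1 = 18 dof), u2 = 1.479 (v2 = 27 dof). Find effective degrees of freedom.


uc = sqrt(u1^2 + u2^2) = sqrt(0.364^2 + 1.479^2) = 1.5231339
v_eff = uc^4 / (u1^4/v1 + u2^4/v2)
= 1.5231339^4 / (0.364^4/18 + 1.479^4/27)
= 5.3821071 / 0.17819374
v_eff = 30.2037

30.2037


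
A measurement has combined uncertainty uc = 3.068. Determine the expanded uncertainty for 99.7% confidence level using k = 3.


U = k * uc
U = 3 * 3.068
U = 9.2040

9.2040


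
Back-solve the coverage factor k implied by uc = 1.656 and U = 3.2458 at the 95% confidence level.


k = U / uc
k = 3.2458 / 1.656
k = 1.96

1.96


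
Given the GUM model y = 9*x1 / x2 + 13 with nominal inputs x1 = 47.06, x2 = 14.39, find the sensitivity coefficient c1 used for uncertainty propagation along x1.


y = 9*x1 / x2 + 13
dy/dx1 = 9/x2
Evaluate at x2 = 14.39: c1 = 9 / 14.39
c1 = 0.6254

0.6254


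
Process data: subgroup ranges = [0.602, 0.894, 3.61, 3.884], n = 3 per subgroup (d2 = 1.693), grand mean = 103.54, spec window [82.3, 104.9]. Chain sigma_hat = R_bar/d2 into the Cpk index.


R_bar = (0.602 + 0.894 + 3.61 + 3.884) / 4 = 2.2475
sigma = R_bar / d2 = 2.2475 / 1.693 = 1.3275251
Cp = (USL - LSL)/(6*sigma) = (104.9 - 82.3)/(6*1.3275251) = 2.8374
Cpu = (104.9 - 103.54)/(3*1.3275251) = 0.3415
Cpl = (103.54 - 82.3)/(3*1.3275251) = 5.3332
Cpk = min(Cpu, Cpl) = 0.3415

0.3415


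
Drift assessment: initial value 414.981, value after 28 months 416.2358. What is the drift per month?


rate = (v2 - v1) / months
= (416.2358 - 414.981) / 28
= 1.2548 / 28
= 0.0448

0.0448


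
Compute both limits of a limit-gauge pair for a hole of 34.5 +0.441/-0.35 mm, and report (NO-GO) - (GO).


GO = nominal - lower_tol (smallest hole = maximum material condition)
GO = 34.5 - 0.35 = 34.15
NO-GO = nominal + upper_tol (largest hole = least material condition)
NO-GO = 34.5 + 0.441 = 34.941
spread = NO-GO - GO = 34.941 - 34.15 = 0.7910

0.7910


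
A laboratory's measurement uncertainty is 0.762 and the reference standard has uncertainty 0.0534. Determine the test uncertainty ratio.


TUR = u_lab / u_ref
= 0.762 / 0.0534
= 14.2697

14.2697


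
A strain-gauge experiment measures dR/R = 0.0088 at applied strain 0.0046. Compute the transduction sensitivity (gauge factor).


GF = (dR/R) / epsilon
= 0.0088 / 0.0046
= 1.9130

1.9130


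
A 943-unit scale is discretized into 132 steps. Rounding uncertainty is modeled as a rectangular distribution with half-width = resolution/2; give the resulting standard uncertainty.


resolution = range / divisions
resolution = 943 / 132 = 7.1439394
u_res = resolution / (2*sqrt(3))
u_res = 7.1439394 / 3.4641016
u_res = 2.0623

2.0623


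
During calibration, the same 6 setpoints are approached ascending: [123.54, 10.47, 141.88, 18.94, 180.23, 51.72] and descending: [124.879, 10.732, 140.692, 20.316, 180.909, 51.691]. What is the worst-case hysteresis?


|123.54 - 124.879| = 1.3390
|10.47 - 10.732| = 0.2620
|141.88 - 140.692| = 1.1880
|18.94 - 20.316| = 1.3760
|180.23 - 180.909| = 0.6790
|51.72 - 51.691| = 0.0290
hysteresis = max(diffs) = 1.3760

1.3760


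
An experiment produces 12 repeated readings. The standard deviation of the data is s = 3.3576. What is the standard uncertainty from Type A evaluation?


u_A = s / sqrt(n)
u_A = 3.3576 / sqrt(12)
u_A = 3.3576 / 3.4641016
u_A = 0.9693

0.9693


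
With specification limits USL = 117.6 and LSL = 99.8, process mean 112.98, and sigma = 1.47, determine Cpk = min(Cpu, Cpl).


Cpu = (USL - mean) / (3*sigma) = (117.6 - 112.98) / (3*1.47) = 1.0476
Cpl = (mean - LSL) / (3*sigma) = (112.98 - 99.8) / (3*1.47) = 2.9887
Cpk = min(Cpu, Cpl) = 1.0476

1.0476


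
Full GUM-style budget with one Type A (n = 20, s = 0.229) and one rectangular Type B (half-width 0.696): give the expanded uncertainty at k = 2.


u_A = s / sqrt(n) = 0.229 / sqrt(20) = 0.051205957
u_B = half_width / sqrt(3) = 0.696 / sqrt(3) = 0.40183579
uc = sqrt(u_A^2 + u_B^2) = sqrt(0.051205957^2 + 0.40183579^2) = 0.40508524
U = k * uc = 2 * 0.40508524
U = 0.8102

0.8102


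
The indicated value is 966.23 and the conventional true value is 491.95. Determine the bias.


Systematic error = measured - true
= 966.23 - 491.95
= 474.2800

474.2800


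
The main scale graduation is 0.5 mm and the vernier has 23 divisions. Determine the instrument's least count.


LC = MSD / n_div
= 0.5 / 23
= 0.0217

0.0217


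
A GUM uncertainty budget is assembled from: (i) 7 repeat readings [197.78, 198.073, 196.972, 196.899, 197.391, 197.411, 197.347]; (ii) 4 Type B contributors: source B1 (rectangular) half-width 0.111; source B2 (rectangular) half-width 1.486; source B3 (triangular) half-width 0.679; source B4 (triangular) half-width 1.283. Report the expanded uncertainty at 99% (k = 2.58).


mean = (197.78 + 198.073 + 196.972 + 196.899 + 197.391 + 197.411 + 197.347) / 7 = 197.4104286
s = sqrt(sum((x - mean)^2)/(n-1)) = 0.41508307
u_A = s / sqrt(n) = 0.41508307 / sqrt(7) = 0.15688665
u_B1 = 0.111 / sqrt(3) = 0.06408588
u_B2 = 1.486 / sqrt(3) = 0.8579425
u_B3 = 0.679 / sqrt(6) = 0.27720059
u_B4 = 1.283 / sqrt(6) = 0.52378256
uc = sqrt(0.15688665^2 + 0.06408588^2 + 0.8579425^2 + 0.27720059^2 + 0.52378256^2) = 1.0563967
U = k * uc = 2.58 * 1.0563967
U = 2.7255

2.7255


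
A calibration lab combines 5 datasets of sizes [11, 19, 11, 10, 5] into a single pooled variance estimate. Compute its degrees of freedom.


nu = sum_i (n_i - 1)
nu = ((11 - 1) + (19 - 1) + (11 - 1) + (10 - 1) + (5 - 1))
nu = 10 + 18 + 10 + 9 + 4
nu = 51

51


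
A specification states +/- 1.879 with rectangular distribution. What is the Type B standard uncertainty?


u_B = half_width / sqrt(3)
u_B = 1.879 / 1.7320508
u_B = 1.0848

1.0848


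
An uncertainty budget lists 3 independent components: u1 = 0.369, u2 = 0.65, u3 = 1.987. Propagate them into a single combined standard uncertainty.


uc = sqrt(0.369^2 + 0.65^2 + 1.987^2)
uc = sqrt(4.50683)
uc = 2.1229

2.1229


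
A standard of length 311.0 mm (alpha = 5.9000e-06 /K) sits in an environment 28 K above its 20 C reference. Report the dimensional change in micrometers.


dL = L * alpha * dT
= 311.0 * 5.9000e-06 * 28
= 0.0513772 mm
dL_um = 0.0513772 * 1000 = 51.3772 um

51.3772


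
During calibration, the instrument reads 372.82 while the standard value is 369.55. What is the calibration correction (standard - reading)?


Correction = standard - reading
= 369.55 - 372.82
= -3.2700

-3.2700


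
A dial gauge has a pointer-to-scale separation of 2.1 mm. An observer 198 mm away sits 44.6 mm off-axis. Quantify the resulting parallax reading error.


error = h * offset / d
= 2.1 * 44.6 / 198
= 0.4730

0.4730


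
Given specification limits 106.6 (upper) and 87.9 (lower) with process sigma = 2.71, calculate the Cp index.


Cp = (USL - LSL) / (6 * sigma)
= (106.6 - 87.9) / (6 * 2.71)
= 18.7000 / 16.2600
= 1.1501

1.1501


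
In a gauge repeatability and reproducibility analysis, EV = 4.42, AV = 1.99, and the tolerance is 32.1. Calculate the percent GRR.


GRR = sqrt(EV^2 + AV^2) = sqrt(4.42^2 + 1.99^2) = 4.8473188
%GRR = GRR / tol * 100 = 4.8473188 / 32.1 * 100
%GRR = 15.1007

15.1007


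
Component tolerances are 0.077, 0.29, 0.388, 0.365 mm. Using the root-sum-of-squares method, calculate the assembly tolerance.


RSS = sqrt(0.077^2 + 0.29^2 + 0.388^2 + 0.365^2)
= sqrt(0.373798)
= 0.6114

0.6114


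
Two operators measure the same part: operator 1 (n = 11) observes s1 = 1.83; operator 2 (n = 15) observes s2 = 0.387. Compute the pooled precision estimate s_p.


s_p = sqrt(((n1-1)*s1^2 + (n2-1)*s2^2) / (n1+n2-2))
numerator = (11-1)*1.83^2 + (15-1)*0.387^2 = 33.489 + 2.096766 = 35.585766
denominator = 11 + 15 - 2 = 24
s_p^2 = 35.585766 / 24 = 1.4827402
s_p = sqrt(1.4827402) = 1.2177

1.2177


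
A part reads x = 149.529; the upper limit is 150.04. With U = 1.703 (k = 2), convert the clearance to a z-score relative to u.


u = U / k = 1.703 / 2 = 0.8515
margin = |USL - x| = |150.04 - 149.529| = 0.511
z = margin / u = 0.511 / 0.8515
z = 0.6001

0.6001


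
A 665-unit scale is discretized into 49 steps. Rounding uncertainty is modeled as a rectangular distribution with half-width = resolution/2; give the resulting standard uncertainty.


resolution = range / divisions
resolution = 665 / 49 = 13.571429
u_res = resolution / (2*sqrt(3))
u_res = 13.571429 / 3.4641016
u_res = 3.9177

3.9177


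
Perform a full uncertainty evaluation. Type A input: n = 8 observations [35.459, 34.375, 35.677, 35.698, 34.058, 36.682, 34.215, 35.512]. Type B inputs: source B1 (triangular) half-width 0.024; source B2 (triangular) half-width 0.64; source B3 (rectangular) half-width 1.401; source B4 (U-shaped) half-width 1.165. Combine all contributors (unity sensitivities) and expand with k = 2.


mean = (35.459 + 34.375 + 35.677 + 35.698 + 34.058 + 36.682 + 34.215 + 35.512) / 8 = 35.2095
s = sqrt(sum((x - mean)^2)/(n-1)) = 0.90951903
u_A = s / sqrt(n) = 0.90951903 / sqrt(8) = 0.32156354
u_B1 = 0.024 / sqrt(6) = 0.009797959
u_B2 = 0.64 / sqrt(6) = 0.26127891
u_B3 = 1.401 / sqrt(3) = 0.80886773
u_B4 = 1.165 / sqrt(2) = 0.8237794
uc = sqrt(0.32156354^2 + 0.009797959^2 + 0.26127891^2 + 0.80886773^2 + 0.8237794^2) = 1.2266398
U = k * uc = 2 * 1.2266398
U = 2.4533

2.4533


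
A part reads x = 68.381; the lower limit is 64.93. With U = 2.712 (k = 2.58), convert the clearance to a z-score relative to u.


u = U / k = 2.712 / 2.58 = 1.0511628
margin = |LSL - x| = |64.93 - 68.381| = 3.451
z = margin / u = 3.451 / 1.0511628
z = 3.2830

3.2830


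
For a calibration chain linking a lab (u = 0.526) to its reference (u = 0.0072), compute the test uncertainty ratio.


TUR = u_lab / u_ref
= 0.526 / 0.0072
= 73.0556

73.0556


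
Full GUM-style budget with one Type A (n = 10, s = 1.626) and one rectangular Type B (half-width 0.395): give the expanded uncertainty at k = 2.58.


u_A = s / sqrt(n) = 1.626 / sqrt(10) = 0.51418635
u_B = half_width / sqrt(3) = 0.395 / sqrt(3) = 0.22805336
uc = sqrt(u_A^2 + u_B^2) = sqrt(0.51418635^2 + 0.22805336^2) = 0.56249083
U = k * uc = 2.58 * 0.56249083
U = 1.4512

1.4512


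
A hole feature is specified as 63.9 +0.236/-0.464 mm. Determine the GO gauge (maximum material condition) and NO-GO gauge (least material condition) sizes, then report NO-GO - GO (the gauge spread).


GO = nominal - lower_tol (smallest hole = maximum material condition)
GO = 63.9 - 0.464 = 63.436
NO-GO = nominal + upper_tol (largest hole = least material condition)
NO-GO = 63.9 + 0.236 = 64.136
spread = NO-GO - GO = 64.136 - 63.436 = 0.7000

0.7000


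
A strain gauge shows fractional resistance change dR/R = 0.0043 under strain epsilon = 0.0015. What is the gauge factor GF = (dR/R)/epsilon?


GF = (dR/R) / epsilon
= 0.0043 / 0.0015
= 2.8667

2.8667


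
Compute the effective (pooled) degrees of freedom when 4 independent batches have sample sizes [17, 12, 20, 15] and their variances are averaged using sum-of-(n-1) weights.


nu = sum_i (n_i - 1)
nu = ((17 - 1) + (12 - 1) + (20 - 1) + (15 - 1))
nu = 16 + 11 + 19 + 14
nu = 60

60


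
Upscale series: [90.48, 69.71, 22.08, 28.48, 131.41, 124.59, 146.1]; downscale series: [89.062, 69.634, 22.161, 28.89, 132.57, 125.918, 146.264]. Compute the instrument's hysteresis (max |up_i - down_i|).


|90.48 - 89.062| = 1.4180
|69.71 - 69.634| = 0.0760
|22.08 - 22.161| = 0.0810
|28.48 - 28.89| = 0.4100
|131.41 - 132.57| = 1.1600
|124.59 - 125.918| = 1.3280
|146.1 - 146.264| = 0.1640
hysteresis = max(diffs) = 1.4180

1.4180


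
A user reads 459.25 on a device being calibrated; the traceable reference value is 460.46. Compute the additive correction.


Correction = standard - reading
= 460.46 - 459.25
= 1.2100

1.2100


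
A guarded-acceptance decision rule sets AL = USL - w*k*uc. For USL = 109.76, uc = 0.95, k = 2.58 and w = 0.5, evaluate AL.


U = k * uc = 2.58 * 0.95 = 2.451
guard band g = w * U = 0.5 * 2.451 = 1.2255
AL = USL - g = 109.76 - 1.2255
AL = 108.5345

108.5345


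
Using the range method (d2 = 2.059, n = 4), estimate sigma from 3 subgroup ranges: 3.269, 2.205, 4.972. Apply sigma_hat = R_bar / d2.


R_bar = (3.269 + 2.205 + 4.972) / 3
R_bar = 10.446 / 3 = 3.482
sigma_hat = R_bar / d2 = 3.482 / 2.059 = 1.6911

1.6911


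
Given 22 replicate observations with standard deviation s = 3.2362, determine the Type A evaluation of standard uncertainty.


u_A = s / sqrt(n)
u_A = 3.2362 / sqrt(22)
u_A = 3.2362 / 4.6904158
u_A = 0.6900

0.6900


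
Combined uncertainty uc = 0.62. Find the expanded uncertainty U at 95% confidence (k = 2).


U = k * uc
U = 2 * 0.62
U = 1.2400

1.2400


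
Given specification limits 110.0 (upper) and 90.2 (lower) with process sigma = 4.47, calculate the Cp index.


Cp = (USL - LSL) / (6 * sigma)
= (110.0 - 90.2) / (6 * 4.47)
= 19.8000 / 26.8200
= 0.7383

0.7383


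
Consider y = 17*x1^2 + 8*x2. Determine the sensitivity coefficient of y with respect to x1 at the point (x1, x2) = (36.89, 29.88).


y = 17*x1^2 + 8*x2
dy/dx1 = 2*17*x1
Evaluate at x1 = 36.89: c1 = 34 * 36.89
c1 = 1254.2600

1254.2600


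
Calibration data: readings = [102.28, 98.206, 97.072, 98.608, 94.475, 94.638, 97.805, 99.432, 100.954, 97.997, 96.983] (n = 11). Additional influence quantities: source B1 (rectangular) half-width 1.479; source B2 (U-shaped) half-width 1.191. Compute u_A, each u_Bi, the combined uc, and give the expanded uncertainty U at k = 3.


mean = (102.28 + 98.206 + 97.072 + 98.608 + 94.475 + 94.638 + 97.805 + 99.432 + 100.954 + 97.997 + 96.983) / 11 = 98.04090909
s = sqrt(sum((x - mean)^2)/(n-1)) = 2.3484252
u_A = s / sqrt(n) = 2.3484252 / sqrt(11) = 0.70807684
u_B1 = 1.479 / sqrt(3) = 0.85390105
u_B2 = 1.191 / sqrt(2) = 0.84216418
uc = sqrt(0.70807684^2 + 0.85390105^2 + 0.84216418^2) = 1.3927528
U = k * uc = 3 * 1.3927528
U = 4.1783

4.1783


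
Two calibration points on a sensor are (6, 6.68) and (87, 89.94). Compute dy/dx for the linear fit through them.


slope = (y2 - y1) / (x2 - x1)
= (89.94 - 6.68) / (87 - 6)
= 83.2600 / 81
= 1.0279

1.0279


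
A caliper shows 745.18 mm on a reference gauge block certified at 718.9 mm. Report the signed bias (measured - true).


Systematic error = measured - true
= 745.18 - 718.9
= 26.2800

26.2800


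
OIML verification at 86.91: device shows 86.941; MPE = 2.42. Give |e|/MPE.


e = indication - reference = 86.941 - 86.91 = 0.0310
|e| = 0.0310
ratio = |e| / MPE = 0.0310 / 2.42
ratio = 0.0128

0.0128


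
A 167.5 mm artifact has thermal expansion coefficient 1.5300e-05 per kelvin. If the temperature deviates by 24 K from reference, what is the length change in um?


dL = L * alpha * dT
= 167.5 * 1.5300e-05 * 24
= 0.0615060 mm
dL_um = 0.0615060 * 1000 = 61.5060 um

61.5060


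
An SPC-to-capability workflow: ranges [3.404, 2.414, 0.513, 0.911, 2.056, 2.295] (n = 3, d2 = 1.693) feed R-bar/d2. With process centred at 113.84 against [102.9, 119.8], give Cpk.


R_bar = (3.404 + 2.414 + 0.513 + 0.911 + 2.056 + 2.295) / 6 = 1.9321667
sigma = R_bar / d2 = 1.9321667 / 1.693 = 1.141268
Cp = (USL - LSL)/(6*sigma) = (119.8 - 102.9)/(6*1.141268) = 2.4680
Cpu = (119.8 - 113.84)/(3*1.141268) = 1.7408
Cpl = (113.84 - 102.9)/(3*1.141268) = 3.1953
Cpk = min(Cpu, Cpl) = 1.7408

1.7408


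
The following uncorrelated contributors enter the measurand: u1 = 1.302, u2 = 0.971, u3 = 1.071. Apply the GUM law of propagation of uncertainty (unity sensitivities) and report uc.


uc = sqrt(1.302^2 + 0.971^2 + 1.071^2)
uc = sqrt(3.785086)
uc = 1.9455

1.9455


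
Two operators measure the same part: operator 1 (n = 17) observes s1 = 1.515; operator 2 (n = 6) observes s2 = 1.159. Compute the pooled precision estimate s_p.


s_p = sqrt(((n1-1)*s1^2 + (n2-1)*s2^2) / (n1+n2-2))
numerator = (17-1)*1.515^2 + (6-1)*1.159^2 = 36.7236 + 6.716405 = 43.440005
denominator = 17 + 6 - 2 = 21
s_p^2 = 43.440005 / 21 = 2.0685717
s_p = sqrt(2.0685717) = 1.4383

1.4383


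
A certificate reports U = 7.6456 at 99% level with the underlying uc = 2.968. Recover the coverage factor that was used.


k = U / uc
k = 7.6456 / 2.968
k = 2.576

2.576


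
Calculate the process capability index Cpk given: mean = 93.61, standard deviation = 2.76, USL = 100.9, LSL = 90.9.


Cpu = (USL - mean) / (3*sigma) = (100.9 - 93.61) / (3*2.76) = 0.8804
Cpl = (mean - LSL) / (3*sigma) = (93.61 - 90.9) / (3*2.76) = 0.3273
Cpk = min(Cpu, Cpl) = 0.3273

0.3273


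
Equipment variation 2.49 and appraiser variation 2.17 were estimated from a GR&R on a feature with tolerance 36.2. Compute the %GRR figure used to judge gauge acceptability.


GRR = sqrt(EV^2 + AV^2) = sqrt(2.49^2 + 2.17^2) = 3.3028775
%GRR = GRR / tol * 100 = 3.3028775 / 36.2 * 100
%GRR = 9.1240

9.1240


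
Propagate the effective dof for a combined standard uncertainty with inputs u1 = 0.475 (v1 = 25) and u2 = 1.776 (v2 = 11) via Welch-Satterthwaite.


uc = sqrt(u1^2 + u2^2) = sqrt(0.475^2 + 1.776^2) = 1.8384235
v_eff = uc^4 / (u1^4/v1 + u2^4/v2)
= 1.8384235^4 / (0.475^4/25 + 1.776^4/11)
= 11.423055 / 0.90647501
v_eff = 12.6016

12.6016


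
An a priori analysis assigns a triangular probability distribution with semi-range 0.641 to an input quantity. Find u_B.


u_B = half_width / sqrt(6)
u_B = 0.641 / 2.4494897
u_B = 0.2617

0.2617


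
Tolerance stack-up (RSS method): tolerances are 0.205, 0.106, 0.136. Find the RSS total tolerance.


RSS = sqrt(0.205^2 + 0.106^2 + 0.136^2)
= sqrt(0.071757)
= 0.2679

0.2679


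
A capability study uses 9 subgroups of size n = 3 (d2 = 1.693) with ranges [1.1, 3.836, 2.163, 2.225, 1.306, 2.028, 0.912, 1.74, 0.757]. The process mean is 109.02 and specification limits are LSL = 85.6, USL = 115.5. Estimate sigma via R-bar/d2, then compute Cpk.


R_bar = (1.1 + 3.836 + 2.163 + 2.225 + 1.306 + 2.028 + 0.912 + 1.74 + 0.757) / 9 = 1.7852222
sigma = R_bar / d2 = 1.7852222 / 1.693 = 1.0544727
Cp = (USL - LSL)/(6*sigma) = (115.5 - 85.6)/(6*1.0544727) = 4.7259
Cpu = (115.5 - 109.02)/(3*1.0544727) = 2.0484
Cpl = (109.02 - 85.6)/(3*1.0544727) = 7.4034
Cpk = min(Cpu, Cpl) = 2.0484

2.0484


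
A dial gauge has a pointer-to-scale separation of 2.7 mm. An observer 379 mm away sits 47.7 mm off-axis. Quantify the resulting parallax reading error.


error = h * offset / d
= 2.7 * 47.7 / 379
= 0.3398

0.3398


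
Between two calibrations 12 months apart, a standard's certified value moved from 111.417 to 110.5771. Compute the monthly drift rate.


rate = (v2 - v1) / months
= (110.5771 - 111.417) / 12
= -0.8399 / 12
= -0.0700

-0.0700


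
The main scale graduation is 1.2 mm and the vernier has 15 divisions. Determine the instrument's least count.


LC = MSD / n_div
= 1.2 / 15
= 0.0800

0.0800


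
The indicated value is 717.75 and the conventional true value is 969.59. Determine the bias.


Systematic error = measured - true
= 717.75 - 969.59
= -251.8400

-251.8400


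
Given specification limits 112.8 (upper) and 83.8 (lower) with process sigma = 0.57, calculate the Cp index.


Cp = (USL - LSL) / (6 * sigma)
= (112.8 - 83.8) / (6 * 0.57)
= 29.0000 / 3.4200
= 8.4795

8.4795


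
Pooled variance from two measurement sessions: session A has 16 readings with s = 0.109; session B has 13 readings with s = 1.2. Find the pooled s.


s_p = sqrt(((n1-1)*s1^2 + (n2-1)*s2^2) / (n1+n2-2))
numerator = (16-1)*0.109^2 + (13-1)*1.2^2 = 0.178215 + 17.28 = 17.458215
denominator = 16 + 13 - 2 = 27
s_p^2 = 17.458215 / 27 = 0.64660056
s_p = sqrt(0.64660056) = 0.8041

0.8041


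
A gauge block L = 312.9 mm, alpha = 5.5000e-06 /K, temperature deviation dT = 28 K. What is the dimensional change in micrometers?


dL = L * alpha * dT
= 312.9 * 5.5000e-06 * 28
= 0.0481866 mm
dL_um = 0.0481866 * 1000 = 48.1866 um

48.1866


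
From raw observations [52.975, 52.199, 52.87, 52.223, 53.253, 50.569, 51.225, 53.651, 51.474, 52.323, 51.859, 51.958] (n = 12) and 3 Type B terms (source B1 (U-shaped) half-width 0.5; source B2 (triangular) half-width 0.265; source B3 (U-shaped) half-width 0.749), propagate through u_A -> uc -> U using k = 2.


mean = (52.975 + 52.199 + 52.87 + 52.223 + 53.253 + 50.569 + 51.225 + 53.651 + 51.474 + 52.323 + 51.859 + 51.958) / 12 = 52.21491667
s = sqrt(sum((x - mean)^2)/(n-1)) = 0.88366134
u_A = s / sqrt(n) = 0.88366134 / sqrt(12) = 0.25509106
u_B1 = 0.5 / sqrt(2) = 0.35355339
u_B2 = 0.265 / sqrt(6) = 0.1081858
u_B3 = 0.749 / sqrt(2) = 0.52962298
uc = sqrt(0.25509106^2 + 0.35355339^2 + 0.1081858^2 + 0.52962298^2) = 0.69446103
U = k * uc = 2 * 0.69446103
U = 1.3889

1.3889
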